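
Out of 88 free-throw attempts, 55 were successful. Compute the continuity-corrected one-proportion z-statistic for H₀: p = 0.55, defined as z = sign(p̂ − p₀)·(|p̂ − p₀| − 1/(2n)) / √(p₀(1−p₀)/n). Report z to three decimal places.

Sample proportion p̂ = 55/88 = 0.62500. p̂ − p₀ = 0.075000.
1/(2n) = 0.005682.
Corrected numerator: |0.075000| − 0.005682 = 0.069318.
Under H₀, SE = √(p₀(1−p₀)/n) = √(0.55·0.45/88) = √0.002812500 = 0.053033.
z = (+)0.069318/0.053033 = 1.307.

z = 1.307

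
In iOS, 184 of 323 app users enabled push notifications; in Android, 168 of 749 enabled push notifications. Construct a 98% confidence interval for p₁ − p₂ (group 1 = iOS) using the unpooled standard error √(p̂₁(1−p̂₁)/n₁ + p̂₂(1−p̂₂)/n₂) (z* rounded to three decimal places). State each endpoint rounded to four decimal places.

p̂₁ = 0.56966, p̂₂ = 0.22430, so the observed difference is 0.34536.
Unpooled SE = √(p̂₁(1−p̂₁)/n₁ + p̂₂(1−p̂₂)/n₂) = √(0.000758971 + 0.000232295) = 0.031484.
The 98% critical value is z* = 2.326. Margin of error = 0.07323.
CI: 0.34536 ± 0.07323 = (0.2721, 0.4186).

(0.2721, 0.4186)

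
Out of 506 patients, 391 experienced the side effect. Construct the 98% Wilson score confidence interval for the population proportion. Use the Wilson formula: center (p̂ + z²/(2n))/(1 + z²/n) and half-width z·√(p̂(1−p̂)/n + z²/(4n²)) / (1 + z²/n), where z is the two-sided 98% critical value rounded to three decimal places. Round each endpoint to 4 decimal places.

Here p̂ = 391/506 = 0.77273 and z = 2.326 (z² = 5.410276).
Denominator 1 + z²/n = 1 + 5.410276/506 = 1.010692.
Adjusted center: (0.77273 + z²/(2n))/1.010692 = 0.76984.
Radicand: p̂(1−p̂)/n + z²/(4n²) = 0.000347075 + 0.000005283 = 0.000352358.
Half-width = 2.326·√0.000352358/1.010692 = 0.04320.
CI: 0.76984 ± 0.04320 = (0.7266, 0.8130).

(0.7266, 0.8130)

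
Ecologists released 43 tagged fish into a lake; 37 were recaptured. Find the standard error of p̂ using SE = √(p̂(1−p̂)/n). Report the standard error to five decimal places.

With x = 37 successes in n = 43, p̂ = 0.86047.
p̂(1−p̂) = 0.86047·0.13953 = 0.120061.
SE = √(0.120061/43) = √0.002792116 = 0.05284.

SE = 0.05284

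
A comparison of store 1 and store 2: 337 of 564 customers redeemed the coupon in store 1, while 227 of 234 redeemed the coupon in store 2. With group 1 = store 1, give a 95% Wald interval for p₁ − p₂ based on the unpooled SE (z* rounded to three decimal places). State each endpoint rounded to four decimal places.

(-0.4186, -0.3266)

p̂₁ = 337/564 = 0.59752, p̂₂ = 227/234 = 0.97009; p̂₁ − p̂₂ = -0.37257.
Unpooled SE = √(p̂₁(1−p̂₁)/n₁ + p̂₂(1−p̂₂)/n₂) = √(0.000426401 + 0.000124016) = 0.023461.
The 95% critical value is z* = 1.960. Margin = 1.960·0.023461 = 0.04598.
CI: -0.37257 ± 0.04598 = (-0.4186, -0.3266).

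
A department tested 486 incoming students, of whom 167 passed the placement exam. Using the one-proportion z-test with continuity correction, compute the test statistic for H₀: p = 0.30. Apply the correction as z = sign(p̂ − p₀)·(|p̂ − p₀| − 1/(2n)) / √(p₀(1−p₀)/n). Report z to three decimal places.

z = 2.049

The sample proportion is 167/486 = 0.34362. p̂ − p₀ = 0.043621.
Continuity correction 1/(2n) = 1/972 = 0.001029.
Corrected numerator: |0.043621| − 0.001029 = 0.042592.
SE₀ = √(0.30·0.70/486) = 0.020787.
z = +0.042592/0.020787 = 2.049.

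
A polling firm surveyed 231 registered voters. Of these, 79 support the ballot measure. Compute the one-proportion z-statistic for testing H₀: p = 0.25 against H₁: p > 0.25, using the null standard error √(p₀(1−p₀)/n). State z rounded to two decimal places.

The sample proportion is 79/231 = 0.34199.
SE₀ = √(0.25·0.75/231) = 0.028490.
Test statistic: z = 0.09199/0.028490 = 3.23.

z = 3.23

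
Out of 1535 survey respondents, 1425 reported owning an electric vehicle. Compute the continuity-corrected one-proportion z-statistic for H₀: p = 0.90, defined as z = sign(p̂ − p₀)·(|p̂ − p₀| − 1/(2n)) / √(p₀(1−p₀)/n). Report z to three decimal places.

z = 3.658

Sample proportion p̂ = 1425/1535 = 0.92834. p̂ − p₀ = 0.028339.
1/(2n) = 0.000326.
Corrected numerator: |0.028339| − 0.000326 = 0.028013.
Under H₀, SE = √(p₀(1−p₀)/n) = √(0.90·0.10/1535) = √0.000058632 = 0.007657.
z = +0.028013/0.007657 = 3.658.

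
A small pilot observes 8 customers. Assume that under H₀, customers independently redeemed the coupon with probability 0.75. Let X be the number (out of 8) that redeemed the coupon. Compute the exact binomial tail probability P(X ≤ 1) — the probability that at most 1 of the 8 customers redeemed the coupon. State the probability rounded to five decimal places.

X ~ Binomial(n=8, p=0.75).
P(X ≤ 1) = C(8,0)·0.75^0·0.25^8 + C(8,1)·0.75^1·0.25^7.
= 0.000015 + 0.000366 = 0.00038.

P = 0.00038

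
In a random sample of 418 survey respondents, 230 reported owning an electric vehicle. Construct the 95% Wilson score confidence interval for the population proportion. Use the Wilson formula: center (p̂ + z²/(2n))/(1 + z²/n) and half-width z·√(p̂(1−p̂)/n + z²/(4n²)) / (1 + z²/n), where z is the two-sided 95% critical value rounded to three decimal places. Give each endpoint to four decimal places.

(0.5023, 0.5973)

Here p̂ = 230/418 = 0.55024 and z = 1.960 (z² = 3.841600).
1 + z²/n = 1.009190.
Center = (0.55024 + 0.004595)/1.009190 = 0.54978.
Radicand: p̂(1−p̂)/n + z²/(4n²) = 0.000592048 + 0.000005497 = 0.000597545.
Half-width = 1.960·√0.000597545/1.009190 = 0.04748.
CI: 0.54978 ± 0.04748 = (0.5023, 0.5973).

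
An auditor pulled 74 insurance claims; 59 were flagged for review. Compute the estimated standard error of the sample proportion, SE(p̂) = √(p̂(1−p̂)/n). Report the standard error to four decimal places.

SE = 0.0467

Sample proportion p̂ = 59/74 = 0.79730.
p̂(1−p̂) = 0.161613.
SE = √(0.161613/74) = √0.002183959 = 0.0467.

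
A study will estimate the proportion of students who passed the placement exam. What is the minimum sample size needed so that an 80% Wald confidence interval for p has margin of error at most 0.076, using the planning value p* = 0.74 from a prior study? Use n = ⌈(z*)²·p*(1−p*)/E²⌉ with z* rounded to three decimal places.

The 80% critical value is z* = 1.282.
p*(1−p*) = 0.1924.
(z*)²·p*(1−p*)/E² = 1.643524·0.1924/0.005776 = 54.746.
⌈54.746⌉ = 55.

n = 55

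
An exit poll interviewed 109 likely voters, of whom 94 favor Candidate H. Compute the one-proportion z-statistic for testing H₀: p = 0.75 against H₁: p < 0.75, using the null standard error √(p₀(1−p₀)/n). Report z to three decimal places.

z = 2.710

p̂ = 94/109 = 0.86239.
SE₀ = √(0.75·0.25/109) = 0.041475.
z = (p̂ − p₀)/SE = (0.86239 − 0.75)/0.041475 = 2.710.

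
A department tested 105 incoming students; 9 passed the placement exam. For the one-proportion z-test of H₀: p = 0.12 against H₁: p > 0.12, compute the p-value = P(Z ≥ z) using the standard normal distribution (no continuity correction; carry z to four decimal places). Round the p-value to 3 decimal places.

p-value = 0.860

p̂ = 9/105 = 0.08571.
SE₀ = √(0.12·0.88/105) = 0.031713.
z = (p̂ − p₀)/SE = (9/105 − 0.12)/0.031713 ≈ -1.0811.
p-value = P(Z ≥ z) with z = -1.0811 → 0.860.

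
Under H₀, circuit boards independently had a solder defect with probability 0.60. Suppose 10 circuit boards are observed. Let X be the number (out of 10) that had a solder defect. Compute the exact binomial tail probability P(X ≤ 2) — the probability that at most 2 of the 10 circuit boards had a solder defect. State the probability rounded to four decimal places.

X ~ Binomial(n=10, p=0.60).
P(X ≤ 2) = C(10,0)·0.60^0·0.40^10 + C(10,1)·0.60^1·0.40^9 + C(10,2)·0.60^2·0.40^8.
= 0.000105 + 0.001573 + 0.010617 = 0.0123.

P = 0.0123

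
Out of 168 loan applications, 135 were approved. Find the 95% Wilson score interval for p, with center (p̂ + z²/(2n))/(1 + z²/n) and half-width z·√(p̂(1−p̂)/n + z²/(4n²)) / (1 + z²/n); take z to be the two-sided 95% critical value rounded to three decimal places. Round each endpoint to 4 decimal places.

p̂ = 135/168 = 0.80357; z = 1.960, so z² = 3.841600.
1 + z²/n = 1.022867.
Adjusted center: (0.80357 + z²/(2n))/1.022867 = 0.79678.
Radicand: p̂(1−p̂)/n + z²/(4n²) = 0.000939550 + 0.000034028 = 0.000973578.
Half-width = 1.960·√0.000973578/1.022867 = 0.05979.
Interval: 0.79678 ± 0.05979 → (0.7370, 0.8566).

(0.7370, 0.8566)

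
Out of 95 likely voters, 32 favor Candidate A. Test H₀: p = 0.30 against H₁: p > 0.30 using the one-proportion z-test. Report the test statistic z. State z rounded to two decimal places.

Sample proportion p̂ = 32/95 = 0.33684.
Under H₀, SE = √(p₀(1−p₀)/n) = √(0.30·0.70/95) = √0.002210526 = 0.047016.
z = (p̂ − p₀)/SE = (0.33684 − 0.30)/0.047016 = 0.78.

z = 0.78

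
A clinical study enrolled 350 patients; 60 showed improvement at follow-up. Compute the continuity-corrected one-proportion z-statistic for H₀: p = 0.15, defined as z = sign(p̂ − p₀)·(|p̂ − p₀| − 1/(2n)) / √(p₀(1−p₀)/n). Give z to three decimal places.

z = 1.048

With x = 60 successes in n = 350, p̂ = 0.17143. p̂ − p₀ = 0.021429.
1/(2n) = 0.001429.
Corrected numerator: |0.021429| − 0.001429 = 0.020000.
SE₀ = √(0.15·0.85/350) = 0.019086.
z = (+)0.020000/0.019086 = 1.048.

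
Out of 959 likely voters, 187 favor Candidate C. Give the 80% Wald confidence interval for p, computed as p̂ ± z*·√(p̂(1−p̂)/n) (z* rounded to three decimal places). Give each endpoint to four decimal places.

Sample proportion p̂ = 187/959 = 0.19499.
SE(p̂) = √(0.19499·0.80501/959) = 0.012794.
The 80% critical value is z* = 1.282.
Margin = 1.282·0.012794 = 0.01640.
So the interval runs from 0.1786 to 0.2114.

(0.1786, 0.2114)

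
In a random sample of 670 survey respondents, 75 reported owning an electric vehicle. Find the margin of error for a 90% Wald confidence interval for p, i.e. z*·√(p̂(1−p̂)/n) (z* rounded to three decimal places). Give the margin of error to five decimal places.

With x = 75 successes in n = 670, p̂ = 0.11194.
SE(p̂) = √(0.11194·0.88806/670) = 0.012181.
z* = 1.645 at the 90% level.
So ME = 0.02004.

ME = 0.02004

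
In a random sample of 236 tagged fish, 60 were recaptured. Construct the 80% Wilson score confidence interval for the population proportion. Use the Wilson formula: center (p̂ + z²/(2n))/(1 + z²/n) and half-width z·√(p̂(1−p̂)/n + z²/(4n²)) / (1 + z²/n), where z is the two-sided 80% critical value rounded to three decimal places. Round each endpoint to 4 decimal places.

Here p̂ = 60/236 = 0.25424 and z = 1.282 (z² = 1.643524).
Denominator 1 + z²/n = 1 + 1.643524/236 = 1.006964.
Adjusted center: (0.25424 + z²/(2n))/1.006964 = 0.25594.
Radicand: p̂(1−p̂)/n + z²/(4n²) = 0.000803393 + 0.000007377 = 0.000810770.
Half-width = 1.282·√0.000810770/1.006964 = 0.03625.
So the interval runs from 0.2197 to 0.2922.

(0.2197, 0.2922)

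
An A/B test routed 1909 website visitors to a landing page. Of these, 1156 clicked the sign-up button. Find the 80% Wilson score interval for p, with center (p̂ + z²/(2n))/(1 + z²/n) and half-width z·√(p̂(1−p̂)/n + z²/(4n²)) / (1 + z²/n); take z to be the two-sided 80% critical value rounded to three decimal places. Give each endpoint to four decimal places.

(0.5911, 0.6198)

Here p̂ = 1156/1909 = 0.60555 and z = 1.282 (z² = 1.643524).
Denominator 1 + z²/n = 1 + 1.643524/1909 = 1.000861.
Center = (0.60555 + 0.000430)/1.000861 = 0.60546.
Radicand: p̂(1−p̂)/n + z²/(4n²) = 0.000125122 + 0.000000113 = 0.000125235.
Half-width = z·√(radicand)/denom = 1.282·0.011191/1.000861 = 0.01433.
Interval: 0.60546 ± 0.01433 → (0.5911, 0.6198).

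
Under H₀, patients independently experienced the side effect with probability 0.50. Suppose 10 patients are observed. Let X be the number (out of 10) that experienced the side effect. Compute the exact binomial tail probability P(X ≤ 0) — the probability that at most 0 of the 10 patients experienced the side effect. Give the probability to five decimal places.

P = 0.00098

X ~ Binomial(n=10, p=0.50).
P(X ≤ 0) = C(10,0)·0.50^0·0.50^10.
= 0.000977 = 0.00098.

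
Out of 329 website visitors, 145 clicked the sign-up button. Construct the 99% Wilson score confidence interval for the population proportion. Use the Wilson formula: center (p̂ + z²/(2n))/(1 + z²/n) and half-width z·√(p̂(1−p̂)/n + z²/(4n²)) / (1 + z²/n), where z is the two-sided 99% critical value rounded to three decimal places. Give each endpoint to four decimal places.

(0.3721, 0.5117)

Here p̂ = 145/329 = 0.44073 and z = 2.576 (z² = 6.635776).
Denominator 1 + z²/n = 1 + 6.635776/329 = 1.020170.
Adjusted center: (0.44073 + z²/(2n))/1.020170 = 0.44190.
Radicand: p̂(1−p̂)/n + z²/(4n²) = 0.000749201 + 0.000015326 = 0.000764527.
Half-width = z·√(radicand)/denom = 2.576·0.027650/1.020170 = 0.06982.
Interval: 0.44190 ± 0.06982 → (0.3721, 0.5117).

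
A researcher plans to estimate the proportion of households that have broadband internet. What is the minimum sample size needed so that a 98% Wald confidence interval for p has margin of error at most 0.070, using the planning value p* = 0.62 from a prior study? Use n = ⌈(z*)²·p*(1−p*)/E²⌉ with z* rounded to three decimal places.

n = 261

The 98% critical value is z* = 2.326.
p*(1−p*) = 0.62·0.38 = 0.2356.
(z*)²·p*(1−p*)/E² = 5.410276·0.2356/0.004900 = 260.135.
⌈260.135⌉ = 261.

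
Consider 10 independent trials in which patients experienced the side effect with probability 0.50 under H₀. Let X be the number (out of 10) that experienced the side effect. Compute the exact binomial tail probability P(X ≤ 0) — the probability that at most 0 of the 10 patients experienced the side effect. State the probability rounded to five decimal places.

X ~ Binomial(n=10, p=0.50).
P(X ≤ 0) = C(10,0)·0.50^0·0.50^10.
= 0.000977 = 0.00098.

P = 0.00098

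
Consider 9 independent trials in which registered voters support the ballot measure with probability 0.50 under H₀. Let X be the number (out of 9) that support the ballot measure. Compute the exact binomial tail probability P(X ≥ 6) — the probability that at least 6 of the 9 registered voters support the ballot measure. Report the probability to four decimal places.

X ~ Binomial(n=9, p=0.50).
P(X ≥ 6) = C(9,6)·0.50^6·0.50^3 + C(9,7)·0.50^7·0.50^2 + C(9,8)·0.50^8·0.50^1 + C(9,9)·0.50^9·0.50^0.
= 0.164062 + 0.070312 + 0.017578 + 0.001953 = 0.2539.

P = 0.2539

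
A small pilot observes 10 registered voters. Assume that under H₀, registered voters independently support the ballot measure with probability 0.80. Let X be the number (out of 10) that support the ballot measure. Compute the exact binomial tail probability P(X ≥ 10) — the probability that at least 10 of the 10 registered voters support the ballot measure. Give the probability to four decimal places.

X is binomial with n = 10 and p = 0.80.
P(X ≥ 10) = C(10,10)·0.80^10·0.20^0.
= 0.107374 = 0.1074.

P = 0.1074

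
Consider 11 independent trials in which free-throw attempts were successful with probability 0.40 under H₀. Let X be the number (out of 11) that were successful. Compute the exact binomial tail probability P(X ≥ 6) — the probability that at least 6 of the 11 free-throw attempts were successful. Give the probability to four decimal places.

X is binomial with n = 11 and p = 0.40.
P(X ≥ 6) = Σ_{j=6}^{11} C(11,j)·0.40^j·0.60^{11−j}.
= 0.147149 + 0.070071 + 0.023357 + 0.005190 + 0.000692 + 0.000042 = 0.2465.

P = 0.2465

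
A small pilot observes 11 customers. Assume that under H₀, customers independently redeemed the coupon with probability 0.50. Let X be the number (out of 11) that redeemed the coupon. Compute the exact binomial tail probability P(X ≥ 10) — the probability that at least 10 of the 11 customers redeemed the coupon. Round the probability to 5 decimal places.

X ~ Binomial(n=11, p=0.50).
P(X ≥ 10) = C(11,10)·0.50^10·0.50^1 + C(11,11)·0.50^11·0.50^0.
= 0.005371 + 0.000488 = 0.00586.

P = 0.00586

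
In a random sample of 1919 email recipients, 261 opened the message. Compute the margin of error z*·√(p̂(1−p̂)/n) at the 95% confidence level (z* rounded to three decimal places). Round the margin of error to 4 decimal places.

p̂ = 261/1919 = 0.13601.
SE(p̂) = √(0.13601·0.86399/1919) = 0.007825.
The 95% critical value is z* = 1.960.
So ME = 0.0153.

ME = 0.0153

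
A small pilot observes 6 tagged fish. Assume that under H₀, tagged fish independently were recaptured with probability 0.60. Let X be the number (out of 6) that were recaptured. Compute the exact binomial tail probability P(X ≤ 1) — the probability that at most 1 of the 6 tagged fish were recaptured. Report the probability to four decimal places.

P = 0.0410

X is binomial with n = 6 and p = 0.60.
P(X ≤ 1) = C(6,0)·0.60^0·0.40^6 + C(6,1)·0.60^1·0.40^5.
= 0.004096 + 0.036864 = 0.0410.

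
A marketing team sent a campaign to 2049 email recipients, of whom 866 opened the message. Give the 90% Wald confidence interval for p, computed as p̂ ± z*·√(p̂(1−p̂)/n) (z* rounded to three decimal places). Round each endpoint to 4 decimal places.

(0.4047, 0.4406)

p̂ = 866/2049 = 0.42265.
Standard error of p̂: √(0.244016/2049) = √0.000119090 = 0.010913.
The 90% critical value is z* = 1.645.
Margin = 1.645·0.010913 = 0.01795.
So the interval runs from 0.4047 to 0.4406.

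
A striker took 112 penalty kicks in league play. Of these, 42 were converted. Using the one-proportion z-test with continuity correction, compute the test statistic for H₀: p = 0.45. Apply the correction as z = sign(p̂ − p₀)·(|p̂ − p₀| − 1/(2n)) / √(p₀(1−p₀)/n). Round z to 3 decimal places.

z = -1.500

With x = 42 successes in n = 112, p̂ = 0.37500. p̂ − p₀ = -0.075000.
Continuity correction 1/(2n) = 1/224 = 0.004464.
Corrected numerator: |-0.075000| − 0.004464 = 0.070536.
SE₀ = √(0.45·0.55/112) = 0.047009.
z = (−)0.070536/0.047009 = -1.500.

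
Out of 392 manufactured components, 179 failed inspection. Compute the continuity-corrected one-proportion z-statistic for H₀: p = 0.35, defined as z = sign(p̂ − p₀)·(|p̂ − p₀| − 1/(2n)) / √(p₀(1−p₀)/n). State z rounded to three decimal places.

z = 4.373

With x = 179 successes in n = 392, p̂ = 0.45663. p̂ − p₀ = 0.106633.
Continuity correction 1/(2n) = 1/784 = 0.001276.
Corrected numerator: |0.106633| − 0.001276 = 0.105357.
Null standard error: √(0.35·0.65/392) = √0.000580357 = 0.024091.
z = +0.105357/0.024091 = 4.373.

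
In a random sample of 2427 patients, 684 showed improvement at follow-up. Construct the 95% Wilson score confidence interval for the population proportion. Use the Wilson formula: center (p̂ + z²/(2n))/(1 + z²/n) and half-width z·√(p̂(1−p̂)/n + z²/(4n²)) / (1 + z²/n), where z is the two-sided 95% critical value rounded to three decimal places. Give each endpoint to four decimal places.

(0.2643, 0.3001)

Here p̂ = 684/2427 = 0.28183 and z = 1.960 (z² = 3.841600).
1 + z²/n = 1.001583.
Adjusted center: (0.28183 + z²/(2n))/1.001583 = 0.28217.
Radicand: p̂(1−p̂)/n + z²/(4n²) = 0.000083396 + 0.000000163 = 0.000083559.
Half-width = z·√(radicand)/denom = 1.960·0.009141/1.001583 = 0.01789.
So the interval runs from 0.2643 to 0.3001.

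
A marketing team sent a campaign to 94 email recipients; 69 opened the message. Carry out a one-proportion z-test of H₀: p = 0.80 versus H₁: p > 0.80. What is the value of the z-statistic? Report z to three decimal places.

z = -1.599

With x = 69 successes in n = 94, p̂ = 0.73404.
Null standard error: √(0.80·0.20/94) = √0.001702128 = 0.041257.
z = (p̂ − p₀)/SE = (0.73404 − 0.80)/0.041257 = -1.599.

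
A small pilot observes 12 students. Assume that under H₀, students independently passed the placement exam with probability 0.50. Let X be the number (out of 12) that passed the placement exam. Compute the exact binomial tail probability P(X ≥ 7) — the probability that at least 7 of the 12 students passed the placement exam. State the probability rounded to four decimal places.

P = 0.3872

X ~ Binomial(n=12, p=0.50).
P(X ≥ 7) = Σ_{j=7}^{12} C(12,j)·0.50^j·0.50^{12−j}.
= 0.193359 + 0.120850 + 0.053711 + 0.016113 + 0.002930 + 0.000244 = 0.3872.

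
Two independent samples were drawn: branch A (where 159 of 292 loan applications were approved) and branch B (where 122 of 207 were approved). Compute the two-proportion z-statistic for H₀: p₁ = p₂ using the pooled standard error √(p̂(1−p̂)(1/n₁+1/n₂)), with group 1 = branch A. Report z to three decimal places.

Sample proportions: p̂₁ = 159/292 = 0.54452 and p̂₂ = 122/207 = 0.58937.
Pooled p̂ = (159+122)/(292+207) = 281/499 = 0.56313.
Pooled SE = √[0.2460151·0.00825558] ≈ 0.045067.
z = (p̂₁ − p̂₂)/SE = (0.54452 − 0.58937)/0.045067 = -0.04485/0.045067 = -0.995.

z = -0.995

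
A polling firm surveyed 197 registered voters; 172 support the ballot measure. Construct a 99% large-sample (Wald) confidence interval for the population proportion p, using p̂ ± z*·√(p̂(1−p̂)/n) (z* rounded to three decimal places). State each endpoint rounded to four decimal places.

(0.8120, 0.9342)

With x = 172 successes in n = 197, p̂ = 0.87310.
Standard error of p̂: √(0.110799/197) = √0.000562432 = 0.023716.
The 99% critical value is z* = 2.576.
Margin = 2.576·0.023716 = 0.06109.
So the interval runs from 0.8120 to 0.9342.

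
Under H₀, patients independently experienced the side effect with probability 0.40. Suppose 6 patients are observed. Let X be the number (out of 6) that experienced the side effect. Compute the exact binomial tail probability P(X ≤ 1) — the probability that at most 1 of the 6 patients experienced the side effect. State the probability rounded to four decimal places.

X is binomial with n = 6 and p = 0.40.
P(X ≤ 1) = C(6,0)·0.40^0·0.60^6 + C(6,1)·0.40^1·0.60^5.
= 0.046656 + 0.186624 = 0.2333.

P = 0.2333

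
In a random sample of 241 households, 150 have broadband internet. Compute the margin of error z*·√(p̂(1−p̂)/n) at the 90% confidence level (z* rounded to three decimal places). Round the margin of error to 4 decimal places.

ME = 0.0514

p̂ = 150/241 = 0.62241.
SE = √(p̂(1−p̂)/n) = √(0.235017/241) = 0.031228.
The 90% critical value is z* = 1.645.
Margin of error = z*·SE = 1.645 × 0.031228 = 0.0514.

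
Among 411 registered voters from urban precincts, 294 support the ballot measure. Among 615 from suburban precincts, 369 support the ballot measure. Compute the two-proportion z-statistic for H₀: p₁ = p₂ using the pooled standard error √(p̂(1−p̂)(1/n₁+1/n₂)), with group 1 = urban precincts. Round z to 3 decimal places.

z = 3.786

Sample proportions: p̂₁ = 294/411 = 0.71533 and p̂₂ = 369/615 = 0.60000.
Pooled p̂ = (294+369)/(411+615) = 663/1026 = 0.64620.
SE = √[p̂(1−p̂)(1/n₁+1/n₂)] = √[0.64620·0.35380·(1/411+1/615)] ≈ 0.030463.
z = (p̂₁ − p̂₂)/SE = (0.71533 − 0.60000)/0.030463 = 0.11533/0.030463 = 3.786.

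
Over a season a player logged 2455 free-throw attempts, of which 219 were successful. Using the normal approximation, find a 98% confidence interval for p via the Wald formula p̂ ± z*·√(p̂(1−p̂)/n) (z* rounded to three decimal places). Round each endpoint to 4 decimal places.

With x = 219 successes in n = 2455, p̂ = 0.08921.
SE = √(p̂(1−p̂)/n) = √(0.081248/2455) = 0.005753.
z* = 2.326 at the 98% level.
Margin of error: 2.326 × 0.005753 = 0.01338.
CI: 0.08921 ± 0.01338 = (0.0758, 0.1026).

(0.0758, 0.1026)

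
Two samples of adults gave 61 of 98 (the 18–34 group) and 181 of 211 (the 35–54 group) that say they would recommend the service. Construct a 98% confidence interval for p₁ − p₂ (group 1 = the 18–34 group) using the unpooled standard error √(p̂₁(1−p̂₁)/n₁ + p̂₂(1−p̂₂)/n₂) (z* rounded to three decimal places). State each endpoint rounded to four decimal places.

p̂₁ = 61/98 = 0.62245, p̂₂ = 181/211 = 0.85782; p̂₁ − p̂₂ = -0.23537.
Unpooled SE = √(p̂₁(1−p̂₁)/n₁ + p̂₂(1−p̂₂)/n₂) = √(0.002398023 + 0.000578033) = 0.054553.
The 98% critical value is z* = 2.326. Margin of error = 0.12689.
Interval: -0.23537 ± 0.12689 → (-0.3623, -0.1085).

(-0.3623, -0.1085)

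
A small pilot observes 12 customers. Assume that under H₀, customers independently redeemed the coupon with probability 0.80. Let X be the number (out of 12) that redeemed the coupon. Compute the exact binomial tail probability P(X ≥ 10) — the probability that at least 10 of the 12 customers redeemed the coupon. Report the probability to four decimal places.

X ~ Binomial(n=12, p=0.80).
P(X ≥ 10) = C(12,10)·0.80^10·0.20^2 + C(12,11)·0.80^11·0.20^1 + C(12,12)·0.80^12·0.20^0.
= 0.283468 + 0.206158 + 0.068719 = 0.5583.

P = 0.5583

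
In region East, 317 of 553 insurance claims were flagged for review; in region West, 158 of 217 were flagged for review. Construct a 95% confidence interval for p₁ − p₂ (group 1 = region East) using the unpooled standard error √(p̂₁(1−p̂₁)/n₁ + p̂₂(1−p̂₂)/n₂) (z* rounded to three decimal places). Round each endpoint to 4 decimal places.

p̂₁ = 317/553 = 0.57324, p̂₂ = 158/217 = 0.72811; p̂₁ − p̂₂ = -0.15487.
SE = √(0.000442380 + 0.000912284) = √0.001354664 = 0.036806.
The 95% critical value is z* = 1.960. Margin of error = 0.07214.
Interval: -0.15487 ± 0.07214 → (-0.2270, -0.0827).

(-0.2270, -0.0827)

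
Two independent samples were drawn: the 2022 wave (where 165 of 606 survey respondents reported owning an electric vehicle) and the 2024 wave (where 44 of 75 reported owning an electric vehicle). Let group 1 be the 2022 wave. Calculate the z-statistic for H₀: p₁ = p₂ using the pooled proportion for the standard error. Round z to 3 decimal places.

p̂₁ = 165/606 = 0.27228, p̂₂ = 44/75 = 0.58667.
Pooled p̂ = (165+44)/(606+75) = 209/681 = 0.30690.
Pooled SE = √[0.2127130·0.01498350] ≈ 0.056455.
z = -0.31439/0.056455 = -5.569.

z = -5.569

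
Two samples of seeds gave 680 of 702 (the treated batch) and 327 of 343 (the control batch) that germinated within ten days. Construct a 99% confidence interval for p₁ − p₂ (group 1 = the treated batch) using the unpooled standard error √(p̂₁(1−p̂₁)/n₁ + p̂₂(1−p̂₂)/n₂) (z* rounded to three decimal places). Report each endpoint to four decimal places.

p̂₁ = 680/702 = 0.96866, p̂₂ = 327/343 = 0.95335; p̂₁ − p̂₂ = 0.01531.
SE = √(0.000043243 + 0.000129654) = √0.000172897 = 0.013149.
The 99% critical value is z* = 2.576. Margin of error = 0.03387.
CI: 0.01531 ± 0.03387 = (-0.0186, 0.0492).

(-0.0186, 0.0492)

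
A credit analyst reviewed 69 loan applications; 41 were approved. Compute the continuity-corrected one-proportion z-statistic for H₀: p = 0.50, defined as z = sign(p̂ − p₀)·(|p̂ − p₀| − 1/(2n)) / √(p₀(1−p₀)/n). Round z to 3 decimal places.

z = 1.445

The sample proportion is 41/69 = 0.59420. p̂ − p₀ = 0.094203.
Continuity correction 1/(2n) = 1/138 = 0.007246.
Corrected numerator: |0.094203| − 0.007246 = 0.086957.
Null standard error: √(0.50·0.50/69) = √0.003623188 = 0.060193.
z = +0.086957/0.060193 = 1.445.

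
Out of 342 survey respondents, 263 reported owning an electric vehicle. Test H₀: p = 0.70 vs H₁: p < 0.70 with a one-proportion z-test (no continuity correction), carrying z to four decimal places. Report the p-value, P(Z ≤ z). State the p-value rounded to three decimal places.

p-value = 0.997

The sample proportion is 263/342 = 0.76901.
Null standard error: √(0.70·0.30/342) = √0.000614035 = 0.024780.
Test statistic (full precision, shown to 4 dp): z = (263/342 − 0.70)/SE₀ ≈ 2.7848.
From the standard normal, P(Z ≤ z) = 0.997.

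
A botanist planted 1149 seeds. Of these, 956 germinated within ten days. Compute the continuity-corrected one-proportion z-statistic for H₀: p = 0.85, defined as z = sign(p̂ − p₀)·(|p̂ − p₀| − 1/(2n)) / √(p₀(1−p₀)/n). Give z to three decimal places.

p̂ = 956/1149 = 0.83203. p̂ − p₀ = -0.017972.
1/(2n) = 0.000435.
Corrected numerator: |-0.017972| − 0.000435 = 0.017537.
SE₀ = √(0.85·0.15/1149) = 0.010534.
z = −0.017537/0.010534 = -1.665.

z = -1.665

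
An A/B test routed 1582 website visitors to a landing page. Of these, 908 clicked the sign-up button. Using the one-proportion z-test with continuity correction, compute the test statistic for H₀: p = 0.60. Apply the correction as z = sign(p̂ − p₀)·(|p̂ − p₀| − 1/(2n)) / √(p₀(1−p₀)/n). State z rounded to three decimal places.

z = -2.089

The sample proportion is 908/1582 = 0.57396. p̂ − p₀ = -0.026043.
Continuity correction 1/(2n) = 1/3164 = 0.000316.
Corrected numerator: |-0.026043| − 0.000316 = 0.025727.
Null standard error: √(0.60·0.40/1582) = √0.000151707 = 0.012317.
z = −0.025727/0.012317 = -2.089.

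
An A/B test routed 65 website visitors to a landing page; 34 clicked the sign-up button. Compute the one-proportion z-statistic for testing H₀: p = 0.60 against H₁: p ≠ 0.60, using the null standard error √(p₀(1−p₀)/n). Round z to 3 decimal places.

z = -1.266

Sample proportion p̂ = 34/65 = 0.52308.
Null standard error: √(0.60·0.40/65) = √0.003692308 = 0.060764.
z = (p̂ − p₀)/SE = (0.52308 − 0.60)/0.060764 = -1.266.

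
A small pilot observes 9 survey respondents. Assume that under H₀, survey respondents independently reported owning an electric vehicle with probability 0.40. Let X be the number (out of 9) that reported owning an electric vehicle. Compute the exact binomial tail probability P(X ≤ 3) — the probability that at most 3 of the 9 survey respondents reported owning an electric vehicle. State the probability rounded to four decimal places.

X ~ Binomial(n=9, p=0.40).
P(X ≤ 3) = C(9,0)·0.40^0·0.60^9 + C(9,1)·0.40^1·0.60^8 + C(9,2)·0.40^2·0.60^7 + C(9,3)·0.40^3·0.60^6.
= 0.010078 + 0.060466 + 0.161243 + 0.250823 = 0.4826.

P = 0.4826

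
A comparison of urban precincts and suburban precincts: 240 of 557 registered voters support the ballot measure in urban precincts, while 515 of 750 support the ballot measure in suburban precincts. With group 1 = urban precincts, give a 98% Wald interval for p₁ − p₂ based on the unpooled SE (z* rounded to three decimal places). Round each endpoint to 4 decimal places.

p̂₁ = 240/557 = 0.43088, p̂₂ = 515/750 = 0.68667; p̂₁ − p̂₂ = -0.25579.
Unpooled SE = √(p̂₁(1−p̂₁)/n₁ + p̂₂(1−p̂₂)/n₂) = √(0.000440256 + 0.000286874) = 0.026965.
For 98% confidence, z* = 2.326. Margin of error = 0.06272.
Interval: -0.25579 ± 0.06272 → (-0.3185, -0.1931).

(-0.3185, -0.1931)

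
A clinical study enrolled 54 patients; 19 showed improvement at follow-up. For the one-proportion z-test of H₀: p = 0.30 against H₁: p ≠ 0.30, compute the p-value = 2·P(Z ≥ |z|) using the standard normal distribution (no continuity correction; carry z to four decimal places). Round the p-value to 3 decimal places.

The sample proportion is 19/54 = 0.35185.
SE₀ = √(0.30·0.70/54) = 0.062361.
Test statistic (full precision, shown to 4 dp): z = (19/54 − 0.30)/SE₀ ≈ 0.8315.
From the standard normal, 2·P(Z ≥ |z|) = 0.406.

p-value = 0.406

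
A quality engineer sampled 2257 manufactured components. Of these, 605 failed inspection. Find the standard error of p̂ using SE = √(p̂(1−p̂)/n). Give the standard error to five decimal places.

SE = 0.00932

Sample proportion p̂ = 605/2257 = 0.26805.
p̂(1−p̂) = 0.196199.
SE = √(0.196199/2257) = 0.00932.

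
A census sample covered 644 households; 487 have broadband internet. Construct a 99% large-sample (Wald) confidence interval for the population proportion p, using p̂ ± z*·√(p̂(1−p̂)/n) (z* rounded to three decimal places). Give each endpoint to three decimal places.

The sample proportion is 487/644 = 0.75621.
SE(p̂) = √(0.75621·0.24379/644) = 0.016919.
For 99% confidence, z* = 2.576.
Margin = 2.576·0.016919 = 0.04358.
Interval: 0.75621 ± 0.04358 → (0.713, 0.800).

(0.713, 0.800)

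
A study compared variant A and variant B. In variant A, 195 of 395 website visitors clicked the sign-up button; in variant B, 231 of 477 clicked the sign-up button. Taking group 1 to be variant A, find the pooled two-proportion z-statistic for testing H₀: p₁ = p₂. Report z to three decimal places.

z = 0.276

Sample proportions: p̂₁ = 195/395 = 0.49367 and p̂₂ = 231/477 = 0.48428.
Pooling: p̂ = 426/872 = 0.48853.
Pooled SE = √[0.2498685·0.00462808] ≈ 0.034006.
z = (p̂₁ − p̂₂)/SE = (0.49367 − 0.48428)/0.034006 = 0.00939/0.034006 = 0.276.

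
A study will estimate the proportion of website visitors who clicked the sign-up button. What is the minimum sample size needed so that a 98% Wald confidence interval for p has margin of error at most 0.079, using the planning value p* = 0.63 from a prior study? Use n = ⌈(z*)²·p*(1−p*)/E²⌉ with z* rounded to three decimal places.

For 98% confidence, z* = 2.326.
p*(1−p*) = 0.63·0.37 = 0.2331.
Required n before rounding: 5.410276 × 0.2331 / 0.079² = 202.073.
⌈202.073⌉ = 203.

n = 203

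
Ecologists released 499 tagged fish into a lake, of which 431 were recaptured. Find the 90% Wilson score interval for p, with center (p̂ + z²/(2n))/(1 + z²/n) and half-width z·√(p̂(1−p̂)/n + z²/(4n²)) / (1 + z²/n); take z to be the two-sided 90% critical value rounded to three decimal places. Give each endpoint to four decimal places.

p̂ = 431/499 = 0.86373; z = 1.645, so z² = 2.706025.
1 + z²/n = 1.005423.
Adjusted center: (0.86373 + z²/(2n))/1.005423 = 0.86177.
Radicand: p̂(1−p̂)/n + z²/(4n²) = 0.000235876 + 0.000002717 = 0.000238593.
Half-width = 1.645·√0.000238593/1.005423 = 0.02527.
CI: 0.86177 ± 0.02527 = (0.8365, 0.8870).

(0.8365, 0.8870)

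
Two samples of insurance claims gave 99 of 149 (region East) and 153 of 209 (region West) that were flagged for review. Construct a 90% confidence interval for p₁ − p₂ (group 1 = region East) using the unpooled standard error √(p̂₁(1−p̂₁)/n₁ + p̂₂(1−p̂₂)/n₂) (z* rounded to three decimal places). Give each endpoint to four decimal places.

(-0.1488, 0.0135)

p̂₁ = 0.66443, p̂₂ = 0.73206, so the observed difference is -0.06763.
Unpooled SE = √(p̂₁(1−p̂₁)/n₁ + p̂₂(1−p̂₂)/n₂) = √(0.001496396 + 0.000938514) = 0.049345.
z* = 1.645 at the 90% level. Margin = 1.645·0.049345 = 0.08117.
So the interval runs from -0.1488 to 0.0135.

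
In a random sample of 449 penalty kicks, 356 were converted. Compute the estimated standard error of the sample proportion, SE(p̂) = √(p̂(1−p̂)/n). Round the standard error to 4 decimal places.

SE = 0.0191

The sample proportion is 356/449 = 0.79287.
p̂(1−p̂) = 0.164227.
Dividing by n and taking the root: √0.000365762 = 0.0191.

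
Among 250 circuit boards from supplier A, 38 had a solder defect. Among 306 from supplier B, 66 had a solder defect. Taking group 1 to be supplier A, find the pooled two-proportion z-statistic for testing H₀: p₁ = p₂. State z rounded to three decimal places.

z = -1.916

p̂₁ = 38/250 = 0.15200, p̂₂ = 66/306 = 0.21569.
Pooled p̂ = (38+66)/(250+306) = 104/556 = 0.18705.
SE = √[p̂(1−p̂)(1/n₁+1/n₂)] = √[0.18705·0.81295·(1/250+1/306)] ≈ 0.033244.
z = (p̂₁ − p̂₂)/SE = (0.15200 − 0.21569)/0.033244 = -0.06369/0.033244 = -1.916.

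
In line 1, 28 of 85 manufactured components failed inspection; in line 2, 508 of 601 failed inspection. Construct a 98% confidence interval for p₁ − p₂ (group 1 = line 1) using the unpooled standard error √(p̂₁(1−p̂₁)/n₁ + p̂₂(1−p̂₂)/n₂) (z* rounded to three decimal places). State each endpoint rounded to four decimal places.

p̂₁ = 0.32941, p̂₂ = 0.84526, so the observed difference is -0.51585.
Unpooled SE = √(p̂₁(1−p̂₁)/n₁ + p̂₂(1−p̂₂)/n₂) = √(0.002598819 + 0.000217632) = 0.053070.
For 98% confidence, z* = 2.326. Margin of error = 0.12344.
So the interval runs from -0.6393 to -0.3924.

(-0.6393, -0.3924)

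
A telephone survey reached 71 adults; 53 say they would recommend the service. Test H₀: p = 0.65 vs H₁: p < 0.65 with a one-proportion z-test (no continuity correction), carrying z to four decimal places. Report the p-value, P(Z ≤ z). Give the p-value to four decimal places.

p-value = 0.9558

The sample proportion is 53/71 = 0.74648.
Null standard error: √(0.65·0.35/71) = √0.003204225 = 0.056606.
Test statistic (full precision, shown to 4 dp): z = (53/71 − 0.65)/SE₀ ≈ 1.7044.
From the standard normal, P(Z ≤ z) = 0.9558.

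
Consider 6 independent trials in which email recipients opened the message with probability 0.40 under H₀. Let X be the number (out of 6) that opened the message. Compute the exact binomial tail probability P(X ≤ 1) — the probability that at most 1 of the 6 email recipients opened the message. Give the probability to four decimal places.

P = 0.2333

X ~ Binomial(n=6, p=0.40).
P(X ≤ 1) = C(6,0)·0.40^0·0.60^6 + C(6,1)·0.40^1·0.60^5.
= 0.046656 + 0.186624 = 0.2333.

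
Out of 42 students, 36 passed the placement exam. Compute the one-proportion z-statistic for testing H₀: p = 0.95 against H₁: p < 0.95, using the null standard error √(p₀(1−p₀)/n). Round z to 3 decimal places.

With x = 36 successes in n = 42, p̂ = 0.85714.
SE₀ = √(0.95·0.05/42) = 0.033630.
z = (p̂ − p₀)/SE = (0.85714 − 0.95)/0.033630 = -2.761.

z = -2.761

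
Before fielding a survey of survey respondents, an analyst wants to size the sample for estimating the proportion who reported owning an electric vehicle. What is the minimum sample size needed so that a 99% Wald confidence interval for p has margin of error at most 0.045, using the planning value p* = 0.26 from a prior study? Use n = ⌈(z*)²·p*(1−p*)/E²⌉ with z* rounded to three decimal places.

For 99% confidence, z* = 2.576.
p*(1−p*) = 0.26·0.74 = 0.1924.
(z*)²·p*(1−p*)/E² = 6.635776·0.1924/0.002025 = 630.481.
⌈630.481⌉ = 631.

n = 631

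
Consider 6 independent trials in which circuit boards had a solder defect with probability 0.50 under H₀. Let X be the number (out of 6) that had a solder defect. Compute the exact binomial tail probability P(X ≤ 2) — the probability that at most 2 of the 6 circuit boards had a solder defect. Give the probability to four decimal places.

P = 0.3438

X is binomial with n = 6 and p = 0.50.
P(X ≤ 2) = C(6,0)·0.50^0·0.50^6 + C(6,1)·0.50^1·0.50^5 + C(6,2)·0.50^2·0.50^4.
= 0.015625 + 0.093750 + 0.234375 = 0.3438.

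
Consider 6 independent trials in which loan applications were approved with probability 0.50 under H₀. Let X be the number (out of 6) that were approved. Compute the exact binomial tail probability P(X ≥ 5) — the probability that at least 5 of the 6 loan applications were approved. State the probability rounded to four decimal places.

P = 0.1094

X is binomial with n = 6 and p = 0.50.
P(X ≥ 5) = C(6,5)·0.50^5·0.50^1 + C(6,6)·0.50^6·0.50^0.
= 0.093750 + 0.015625 = 0.1094.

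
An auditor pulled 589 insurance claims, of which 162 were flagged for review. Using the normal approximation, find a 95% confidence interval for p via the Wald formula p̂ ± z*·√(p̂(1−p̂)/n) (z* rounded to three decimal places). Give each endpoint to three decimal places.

(0.239, 0.311)

With x = 162 successes in n = 589, p̂ = 0.27504.
Standard error of p̂: √(0.199394/589) = √0.000338530 = 0.018399.
The 95% critical value is z* = 1.960.
Margin = 1.960·0.018399 = 0.03606.
CI: 0.27504 ± 0.03606 = (0.239, 0.311).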